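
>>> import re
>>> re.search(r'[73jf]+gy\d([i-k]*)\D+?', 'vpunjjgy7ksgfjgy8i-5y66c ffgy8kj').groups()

('k',)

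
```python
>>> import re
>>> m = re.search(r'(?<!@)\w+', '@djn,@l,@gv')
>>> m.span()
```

(2, 4)

The negative lookaround is zero-width — it rules out positions where the adjacent text would match, without consuming anything.
`re.search` scans for the first position where the pattern succeeds.
The match spans [2:4] → 'jn'.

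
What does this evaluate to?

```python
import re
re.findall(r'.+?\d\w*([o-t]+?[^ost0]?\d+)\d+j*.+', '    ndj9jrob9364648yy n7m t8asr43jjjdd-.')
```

This matches one or more of any character (lazy); then a digit, then zero or more of a word character; then one or more of a character in [o-t] (lazy), then optionally any character except [ost0], then one or more of a digit (captured); then one or more of a digit; then zero or more of the literal 'j', then one or more of any character.
Matches: at [0:40] match '    ndj9jrob9364648yy n7m t8asr43jjjdd-.', group 1 = 'ob936464'.
One capturing group, so `findall` returns just the captured substring from the one match — 1 in all.

['ob936464']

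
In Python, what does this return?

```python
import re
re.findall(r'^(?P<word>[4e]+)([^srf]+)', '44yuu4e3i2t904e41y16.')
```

[('44', 'yuu4e3i2t904e41y16.')]

This matches anchored at the start of the string; then one or more of one of [4e] (captured as 'word'); then one or more of any character except [srf] (captured).
Walking the string: at [0:21] match '44yuu4e3i2t904e41y16.', groups = ('44', 'yuu4e3i2t904e41y16.').
2 groups means the one result is a tuple of 2 captured strings — 1 here.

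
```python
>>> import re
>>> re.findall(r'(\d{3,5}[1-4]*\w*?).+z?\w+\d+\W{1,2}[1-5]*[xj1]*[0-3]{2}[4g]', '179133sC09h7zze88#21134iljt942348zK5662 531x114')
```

['179133']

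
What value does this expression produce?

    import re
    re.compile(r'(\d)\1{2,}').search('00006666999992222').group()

'0000'

A backreference is literal: `\1` must see the identical characters the first group matched.
`re.search` tries every starting position until one works.
The match spans [0:4] → '0000'.
Captured: group 1 = '0'.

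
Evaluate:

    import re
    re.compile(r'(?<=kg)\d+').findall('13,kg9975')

['9975']

The lookaround is zero-width — it requires the adjacent text to match without consuming it, so the asserted text isn't part of the match.
Matches: at [5:9] → '9975'.
With no groups in the pattern, `findall` gives back each whole match — 1 here.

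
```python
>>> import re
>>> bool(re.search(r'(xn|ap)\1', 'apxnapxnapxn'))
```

`\1` is not a pattern — it's the concrete string captured by group 1, re-applied verbatim.
Unlike `match`, `search` isn't anchored — it looks for the pattern anywhere in the string.
Here the pattern never matches, so the call returns None, and `bool(None)` is False.

False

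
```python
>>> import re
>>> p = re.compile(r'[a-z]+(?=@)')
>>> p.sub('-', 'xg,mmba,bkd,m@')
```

'xg,mmba,bkd,-@'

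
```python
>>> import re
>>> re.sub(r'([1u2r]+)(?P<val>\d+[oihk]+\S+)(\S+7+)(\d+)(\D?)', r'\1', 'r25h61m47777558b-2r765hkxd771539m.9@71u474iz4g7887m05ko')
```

'r205ko'

This matches one or more of one of [1u2r] (captured); then one or more of a digit, then one or more of one of [oihk], then one or more of a non-whitespace character (captured as 'val'); then one or more of a non-whitespace character, then one or more of a literal '7' (captured); then one or more of a digit (captured); then optionally a non-digit (captured).
Matches: at [0:51] → 'r25h61m47777558b-2r765hkxd771539m.9@71u474iz4g7887m'.
Each match is replaced using the text its own group 1 captured.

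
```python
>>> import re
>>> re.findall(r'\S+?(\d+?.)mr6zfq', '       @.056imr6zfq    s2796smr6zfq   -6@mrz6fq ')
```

['056i', '2796s']

This matches one or more of a non-whitespace character (lazy); then one or more of a digit (lazy), then any character (captured); then the literal 'mr', then the literal '6', then the literal 'zfq'.
`findall` collects group 1 from each match (2 total).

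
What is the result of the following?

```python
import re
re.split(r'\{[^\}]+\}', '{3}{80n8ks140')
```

['', '{80n8ks140']

Each match becomes a cut point; 2 segments remain.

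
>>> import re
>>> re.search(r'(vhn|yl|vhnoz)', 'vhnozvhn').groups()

`|` is ordered: at each position the engine commits to the first alternative that works.
`re.search` tries every starting position until one works.
The match spans [0:3] → 'vhn'.
Captured: group 1 = 'vhn'.

('vhn',)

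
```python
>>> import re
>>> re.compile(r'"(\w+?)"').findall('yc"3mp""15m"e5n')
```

['3mp', '15m']

Matches: at [2:7] match '"3mp"', group 1 = '3mp'; at [7:12] match '"15m"', group 1 = '15m'.
One capturing group, so `findall` returns just the captured substring from each match — 2 in all.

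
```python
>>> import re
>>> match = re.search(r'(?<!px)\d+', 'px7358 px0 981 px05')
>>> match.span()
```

`(?!…)`/`(?<!…)` only lets a position through if the neighbouring text does NOT match; no characters are consumed.
`search` walks the string left to right and returns the first match it finds.
The match spans [3:6] → '358'.

(3, 6)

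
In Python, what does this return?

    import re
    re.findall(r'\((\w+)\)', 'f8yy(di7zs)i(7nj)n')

['di7zs', '7nj']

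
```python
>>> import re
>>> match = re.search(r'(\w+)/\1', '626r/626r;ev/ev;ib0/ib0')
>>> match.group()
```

'626r/626r'

After group 1 captures some text, `\1` only succeeds where that same text appears again.
The match spans [0:9] → '626r/626r'.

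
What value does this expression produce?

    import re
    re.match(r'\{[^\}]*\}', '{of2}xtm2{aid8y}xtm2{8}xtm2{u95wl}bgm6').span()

(0, 5)

`re.match` won't scan ahead — the pattern has to work from the very first character.
The match spans [0:5] → '{of2}'.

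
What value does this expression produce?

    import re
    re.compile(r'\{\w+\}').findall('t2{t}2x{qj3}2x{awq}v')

No capturing groups, so `findall` returns the 3 full match strings.

['{t}', '{qj3}', '{awq}']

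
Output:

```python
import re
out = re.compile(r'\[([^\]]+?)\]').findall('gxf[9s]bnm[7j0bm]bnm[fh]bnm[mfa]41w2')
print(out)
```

['9s', '7j0bm', 'fh', 'mfa']

One capturing group, so `findall` returns just the captured substring from each match — 4 in all.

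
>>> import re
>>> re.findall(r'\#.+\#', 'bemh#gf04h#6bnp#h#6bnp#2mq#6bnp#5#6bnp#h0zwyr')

`findall` yields the raw match text (1 of them) because the pattern has no groups.

['#gf04h#6bnp#h#6bnp#2mq#6bnp#5#6bnp#']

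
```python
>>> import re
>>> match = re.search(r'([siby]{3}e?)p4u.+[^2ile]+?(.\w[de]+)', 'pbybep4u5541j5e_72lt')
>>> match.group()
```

'bybep4u5541j5e'

This matches exactly 3 of one of [siby], then optionally a literal 'e' (captured); then the literal 'p4u', then one or more of any character; then one or more of any character except [2ile] (lazy); then any character, then a word character, then one or more of one of [de] (captured).
`search` walks the string left to right and returns the first match it finds.
The match spans [1:15] → 'bybep4u5541j5e'.
Captured: group 1 = 'bybe', group 2 = 'j5e'.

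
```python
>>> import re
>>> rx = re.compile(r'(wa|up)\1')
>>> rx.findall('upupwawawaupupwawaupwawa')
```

`\1` is not a pattern — it's the concrete string captured by group 1, re-applied verbatim.
Because there's exactly one group, `findall` drops the full match and keeps group 1 from each hit.

['up', 'wa', 'up', 'wa', 'wa']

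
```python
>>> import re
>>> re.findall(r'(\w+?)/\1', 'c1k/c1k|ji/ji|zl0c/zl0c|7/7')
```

['c1k', 'ji', 'zl0c', '7']

The backreference `\1` re-matches whatever the first group consumed, character for character.
With a single group, `findall` returns only what that group captured — 4 items.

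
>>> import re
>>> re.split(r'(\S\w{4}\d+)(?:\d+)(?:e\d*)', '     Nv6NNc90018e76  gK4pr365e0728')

['     N', 'v6NNc9001', '  ', 'gK4pr36', '']

`re.split` interleaves the captured-group text with the surrounding fragments.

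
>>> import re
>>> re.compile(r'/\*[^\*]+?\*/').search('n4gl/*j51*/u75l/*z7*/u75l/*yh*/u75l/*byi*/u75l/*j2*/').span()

The match spans [4:11] → '/*j51*/'.

(4, 11)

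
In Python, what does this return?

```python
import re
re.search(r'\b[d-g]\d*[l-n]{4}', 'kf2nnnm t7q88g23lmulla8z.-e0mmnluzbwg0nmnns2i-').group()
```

The match spans [26:32] → 'e0mmnl'.

'e0mmnl'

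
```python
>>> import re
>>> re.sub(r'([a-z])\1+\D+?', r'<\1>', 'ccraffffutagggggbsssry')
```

'<c>a<f>ta<g><s>y'

After group 1 captures some text, `\1` only succeeds where that same text appears again.
Each match is replaced using the text its own group 1 captured.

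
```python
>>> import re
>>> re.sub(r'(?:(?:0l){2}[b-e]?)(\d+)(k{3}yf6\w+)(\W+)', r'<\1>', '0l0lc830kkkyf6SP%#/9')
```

'<830>9'

The pattern matches the literal '0l' repeated 2 times, then optionally a character in [b-e] (non-capturing group); then one or more of a digit (captured); then exactly 3 of the literal 'k', then the literal 'yf6', then one or more of a word character (captured); then one or more of a non-word character (captured).
Matches: at [0:19] → '0l0lc830kkkyf6SP%#/'.
`\1` in the replacement pulls in group 1's text for each match.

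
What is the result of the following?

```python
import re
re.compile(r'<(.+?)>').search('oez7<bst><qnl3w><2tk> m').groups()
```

('bst',)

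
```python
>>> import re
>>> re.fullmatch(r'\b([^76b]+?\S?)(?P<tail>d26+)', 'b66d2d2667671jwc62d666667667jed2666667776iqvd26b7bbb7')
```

The pattern matches a word boundary (`\b`, zero-width); then one or more of any character except [76b] (lazy), then optionally a non-whitespace character (captured); then the literal 'd2', then one or more of the literal '6' (captured as 'tail').
`re.fullmatch` is like wrapping the pattern in `^…$` (in single-line mode).
Here there's no way to consume every character, so the call returns None.

None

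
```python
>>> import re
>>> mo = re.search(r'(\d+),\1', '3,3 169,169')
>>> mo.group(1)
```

'3'

`\1` has to match the exact text group 1 already captured.
`re.search` tries every starting position until one works.
The match spans [0:3] → '3,3'.
Captured: group 1 = '3'.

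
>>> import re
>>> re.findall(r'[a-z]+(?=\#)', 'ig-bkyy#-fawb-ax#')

The positive lookaround only admits positions where the adjacent text matches; those characters stay outside the span.
No capturing groups, so `findall` returns the 2 full match strings.

['bkyy', 'ax']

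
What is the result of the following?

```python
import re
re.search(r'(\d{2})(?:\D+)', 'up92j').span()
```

(2, 5)

The match spans [2:5] → '92j'.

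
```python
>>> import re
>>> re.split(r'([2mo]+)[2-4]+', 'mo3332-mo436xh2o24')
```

The pattern matches one or more of one of [2mo] (captured); then one or more of a character in [2-4].
Matches to split on: at [0:6] → 'mo3332'; at [7:11] → 'mo43'; at [14:18] → '2o24'.
The group in the pattern means `split` returns the separators' captures alongside the pieces.

['', 'mo', '-', 'mo', '6xh', '2o2', '']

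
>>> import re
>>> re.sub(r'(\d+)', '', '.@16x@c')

The pattern matches one or more of a digit (captured).
Every occurrence is swapped for ''.

'.@x@c'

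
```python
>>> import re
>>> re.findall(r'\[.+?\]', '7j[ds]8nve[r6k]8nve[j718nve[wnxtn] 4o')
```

A non-greedy quantifier consumes as few characters as it can — just enough that the remainder of the pattern still matches from where it stops; whatever follows it matches normally.
No capturing groups, so `findall` returns the 3 full match strings.

['[ds]', '[r6k]', '[j718nve[wnxtn]']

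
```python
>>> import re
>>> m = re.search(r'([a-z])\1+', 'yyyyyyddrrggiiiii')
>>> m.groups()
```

('y',)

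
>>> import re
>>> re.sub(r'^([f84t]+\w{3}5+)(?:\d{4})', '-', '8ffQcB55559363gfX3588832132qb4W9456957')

Each match is replaced by '-'.

'-gfX3588832132qb4W9456957'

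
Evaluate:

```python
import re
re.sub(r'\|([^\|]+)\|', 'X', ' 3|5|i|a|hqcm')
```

' 3XiXhqcm'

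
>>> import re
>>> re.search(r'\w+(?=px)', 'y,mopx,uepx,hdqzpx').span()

(2, 4)

The positive lookaround only admits positions where the adjacent text matches; those characters stay outside the span.
`search` walks the string left to right and returns the first match it finds.
The match spans [2:4] → 'mo'.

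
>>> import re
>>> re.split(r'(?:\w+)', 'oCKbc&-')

['', '&-']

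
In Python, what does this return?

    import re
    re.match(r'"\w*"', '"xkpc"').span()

(0, 6)

`re.match` won't scan ahead — the pattern has to work from the very first character.
The match spans [0:6] → '"xkpc"'.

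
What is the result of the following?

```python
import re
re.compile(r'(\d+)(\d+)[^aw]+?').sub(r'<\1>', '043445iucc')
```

Lazy quantifiers expand one character at a time until the remainder of the pattern can match.
The replacement refers to a captured group, so each match is rewritten using its own captured text.

'<04344>ucc'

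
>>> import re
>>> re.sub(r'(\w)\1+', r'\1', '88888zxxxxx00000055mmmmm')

'8zx05m'

`\1` has to match the exact text group 1 already captured.
`\1` in the replacement pulls in group 1's text for each match.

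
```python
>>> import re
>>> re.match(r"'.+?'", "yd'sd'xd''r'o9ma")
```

None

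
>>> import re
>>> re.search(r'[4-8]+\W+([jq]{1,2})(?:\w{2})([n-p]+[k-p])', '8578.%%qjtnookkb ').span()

The match spans [0:14] → '8578.%%qjtnook'.

(0, 14)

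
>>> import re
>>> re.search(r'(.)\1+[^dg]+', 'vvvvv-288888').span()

(0, 12)

A backreference is literal: `\1` must see the identical characters the first group matched.
Unlike `match`, `search` isn't anchored — it looks for the pattern anywhere in the string.
The match spans [0:12] → 'vvvvv-288888'.
Captured: group 1 = 'v'.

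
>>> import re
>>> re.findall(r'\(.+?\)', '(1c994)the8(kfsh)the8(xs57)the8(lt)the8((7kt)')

The `?` after the quantifier makes it lazy — it takes as little as possible before letting the rest of the pattern try.
Matches: at [0:7] → '(1c994)'; at [11:17] → '(kfsh)'; at [21:27] → '(xs57)'; at [31:35] → '(lt)'; at [39:45] → '((7kt)'.
With no groups in the pattern, `findall` gives back each whole match — 5 here.

['(1c994)', '(kfsh)', '(xs57)', '(lt)', '((7kt)']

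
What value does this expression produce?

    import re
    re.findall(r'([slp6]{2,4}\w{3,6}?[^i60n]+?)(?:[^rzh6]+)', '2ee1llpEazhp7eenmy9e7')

Pattern: 2 to 4 of one of [slp6], then 3 to 6 of a word character (lazy), then one or more of any character except [i60n] (lazy) (captured); then one or more of any character except [rzh6] (non-capturing group).
A non-greedy quantifier consumes as few characters as it can — just enough that the remainder of the pattern still matches from where it stops; whatever follows it matches normally.
Walking the string: at [4:21] match 'llpEazhp7eenmy9e7', group 1 = 'llpEazh'.
`findall` collects group 1 from the one match (1 total).

['llpEazh']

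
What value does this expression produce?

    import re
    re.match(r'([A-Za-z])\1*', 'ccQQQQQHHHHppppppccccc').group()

A backreference is literal: `\1` must see the identical characters the first group matched.
With `match`, the pattern is implicitly anchored at the beginning.
The match spans [0:2] → 'cc'.
Captured: group 1 = 'c'.

'cc'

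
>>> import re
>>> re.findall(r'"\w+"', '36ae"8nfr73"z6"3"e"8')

Since nothing is captured, `findall` lists the 2 matched substrings directly.

['"8nfr73"', '"3"']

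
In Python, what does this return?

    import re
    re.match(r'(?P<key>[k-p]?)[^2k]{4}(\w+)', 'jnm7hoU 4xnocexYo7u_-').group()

'jnm7hoU'

With `match`, the pattern is implicitly anchored at the beginning.
The match spans [0:7] → 'jnm7hoU'.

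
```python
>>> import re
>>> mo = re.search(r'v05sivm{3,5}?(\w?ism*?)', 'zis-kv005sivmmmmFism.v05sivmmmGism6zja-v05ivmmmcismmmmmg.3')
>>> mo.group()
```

The pattern matches the literal 'v05', then the literal 'siv', then 3 to 5 of the literal 'm' (lazy); then optionally a word character, then the literal 'is', then zero or more of a literal 'm' (lazy) (captured).
Unlike `match`, `search` isn't anchored — it looks for the pattern anywhere in the string.
The match spans [21:33] → 'v05sivmmmGis'.
Captured: group 1 = 'Gis'.

'v05sivmmmGis'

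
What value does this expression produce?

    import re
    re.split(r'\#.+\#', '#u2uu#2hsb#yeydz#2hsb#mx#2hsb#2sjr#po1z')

Matches to split on: at [0:35] → '#u2uu#2hsb#yeydz#2hsb#mx#2hsb#2sjr#'.
The string is cut at each match, leaving 2 pieces.

['', 'po1z']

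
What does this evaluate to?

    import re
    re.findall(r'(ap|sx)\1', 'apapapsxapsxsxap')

['ap', 'sx']

The backreference `\1` re-matches whatever the first group consumed, character for character.
With a single group, `findall` returns only what that group captured — 2 items.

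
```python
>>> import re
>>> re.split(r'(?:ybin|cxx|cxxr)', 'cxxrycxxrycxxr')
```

['', 'ry', 'ry', 'r']

Alternation isn't longest-match — the leftmost alternative that fits at this position is chosen.
Matches to split on: at [0:3] → 'cxx'; at [5:8] → 'cxx'; at [10:13] → 'cxx'.
The string is cut at each match, leaving 4 pieces.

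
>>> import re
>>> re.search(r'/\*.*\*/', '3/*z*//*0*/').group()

'/*z*//*0*/'

`re.search` scans for the first position where the pattern succeeds.
The match spans [1:11] → '/*z*//*0*/'.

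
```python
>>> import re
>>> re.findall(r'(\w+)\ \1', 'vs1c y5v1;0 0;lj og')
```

['0']

`\1` is not a pattern — it's the concrete string captured by group 1, re-applied verbatim.
With a single group, `findall` returns only what that group captured — 1 item.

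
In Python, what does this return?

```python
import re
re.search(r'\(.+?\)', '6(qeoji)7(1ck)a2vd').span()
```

(1, 8)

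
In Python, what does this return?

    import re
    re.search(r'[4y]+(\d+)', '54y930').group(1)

'930'

This matches one or more of one of [4y]; then one or more of a digit (captured).
`search` walks the string left to right and returns the first match it finds.
The match spans [1:6] → '4y930'.
Captured: group 1 = '930'.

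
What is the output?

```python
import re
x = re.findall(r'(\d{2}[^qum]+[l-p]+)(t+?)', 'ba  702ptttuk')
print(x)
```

[('702p', 't')]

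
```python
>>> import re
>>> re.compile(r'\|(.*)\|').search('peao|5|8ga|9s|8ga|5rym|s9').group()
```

'|5|8ga|9s|8ga|5rym|'

The match spans [4:23] → '|5|8ga|9s|8ga|5rym|'.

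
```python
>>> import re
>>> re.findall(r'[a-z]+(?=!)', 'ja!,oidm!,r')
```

Lookahead/lookbehind check context without consuming it, so the matched span excludes the asserted characters.
Scanning left to right: at [0:2] → 'ja'; at [4:8] → 'oidm'.
No capturing groups, so `findall` returns the 2 full match strings.

['ja', 'oidm']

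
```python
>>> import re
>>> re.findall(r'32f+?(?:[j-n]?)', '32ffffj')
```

Pattern: the literal '32', then one or more of the literal 'f' (lazy); then optionally a character in [j-n] (non-capturing group).
The `?` after the quantifier makes it lazy — it takes as little as possible before letting the rest of the pattern try.
Scanning left to right: at [0:3] → '32f'.
`findall` yields the raw match text (1 of them) because the pattern has no groups.

['32f']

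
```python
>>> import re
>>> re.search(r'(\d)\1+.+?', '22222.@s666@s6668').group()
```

A backreference is literal: `\1` must see the identical characters the first group matched.
`re.search` tries every starting position until one works.
The match spans [0:6] → '22222.'.
Captured: group 1 = '2'.

'22222.'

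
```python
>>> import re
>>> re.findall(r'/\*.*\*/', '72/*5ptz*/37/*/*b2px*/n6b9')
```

Matches: at [2:22] → '/*5ptz*/37/*/*b2px*/'.
No capturing groups, so `findall` returns the 1 full match string.

['/*5ptz*/37/*/*b2px*/']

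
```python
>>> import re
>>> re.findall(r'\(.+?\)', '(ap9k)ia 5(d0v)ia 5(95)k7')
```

['(ap9k)', '(d0v)', '(95)']

A `+?`/`*?`/`{m,n}?` starts at its minimum and grows only as far as needed for what follows to match.
Matches: at [0:6] → '(ap9k)'; at [10:15] → '(d0v)'; at [19:23] → '(95)'.
With no groups in the pattern, `findall` gives back each whole match — 3 here.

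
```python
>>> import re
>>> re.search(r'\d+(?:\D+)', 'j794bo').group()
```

This matches one or more of a digit; then one or more of a non-digit (non-capturing group).
Unlike `match`, `search` isn't anchored — it looks for the pattern anywhere in the string.
The match spans [1:6] → '794bo'.

'794bo'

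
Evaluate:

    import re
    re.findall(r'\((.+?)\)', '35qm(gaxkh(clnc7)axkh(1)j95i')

['gaxkh(clnc7', '1']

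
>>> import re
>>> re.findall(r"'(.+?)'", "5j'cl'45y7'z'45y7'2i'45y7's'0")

['cl', 'z', '2i', 's']

Lazy quantifiers expand one character at a time until the remainder of the pattern can match.
One capturing group, so `findall` returns just the captured substring from each match — 4 in all.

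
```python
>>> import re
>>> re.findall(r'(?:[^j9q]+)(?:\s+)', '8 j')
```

['8 ']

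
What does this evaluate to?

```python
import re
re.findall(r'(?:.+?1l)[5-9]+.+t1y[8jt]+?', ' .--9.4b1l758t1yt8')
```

[' .--9.4b1l758t1yt']

Because the quantifier is non-greedy, it stops expanding at the earliest point where the rest of the pattern can succeed.
`findall` yields the raw match text (1 of them) because the pattern has no groups.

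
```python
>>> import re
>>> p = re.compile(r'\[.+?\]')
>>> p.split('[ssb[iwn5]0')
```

Matches to split on: at [0:10] → '[ssb[iwn5]'.
The string is cut at each match, leaving 2 pieces.

['', '0']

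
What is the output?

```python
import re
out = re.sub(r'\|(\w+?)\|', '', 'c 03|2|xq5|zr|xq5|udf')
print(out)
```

c 03xq5xq5|udf

`sub` substitutes '' at each match site.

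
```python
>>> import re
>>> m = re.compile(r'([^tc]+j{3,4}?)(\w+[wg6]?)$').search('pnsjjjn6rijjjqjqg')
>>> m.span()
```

(0, 17)

The pattern matches one or more of any character except [tc], then 3 to 4 of the literal 'j' (lazy) (captured); then one or more of a word character, then optionally one of [wg6] (captured); then anchored at the end.
The match spans [0:17] → 'pnsjjjn6rijjjqjqg'.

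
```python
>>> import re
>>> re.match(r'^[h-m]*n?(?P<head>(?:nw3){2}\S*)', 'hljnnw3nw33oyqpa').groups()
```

This matches anchored at the start of the string; then zero or more of a character in [h-m], then optionally the literal 'n'; then the literal 'nw3' repeated 2 times, then zero or more of a non-whitespace character (captured as 'head').
`re.match` won't scan ahead — the pattern has to work from the very first character.
The match spans [0:16] → 'hljnnw3nw33oyqpa'.
Captured: group 1 = 'nw3nw33oyqpa'.

('nw3nw33oyqpa',)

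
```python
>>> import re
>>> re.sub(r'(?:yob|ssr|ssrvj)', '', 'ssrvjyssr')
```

Alternation isn't longest-match — the leftmost alternative that fits at this position is chosen.
Matches: at [0:3] → 'ssr'; at [6:9] → 'ssr'.
`sub` substitutes '' at each match site.

'vjy'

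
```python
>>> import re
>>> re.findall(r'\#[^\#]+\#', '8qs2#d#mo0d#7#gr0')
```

['#d#', '#7#']

With no groups in the pattern, `findall` gives back each whole match — 2 here.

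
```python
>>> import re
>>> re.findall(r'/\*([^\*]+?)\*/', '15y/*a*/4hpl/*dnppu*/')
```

Scanning left to right: at [3:8] match '/*a*/', group 1 = 'a'; at [12:21] match '/*dnppu*/', group 1 = 'dnppu'.
One capturing group, so `findall` returns just the captured substring from each match — 2 in all.

['a', 'dnppu']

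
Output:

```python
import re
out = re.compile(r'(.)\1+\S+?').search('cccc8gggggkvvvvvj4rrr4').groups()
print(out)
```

('c',)

`\1` is not a pattern — it's the concrete string captured by group 1, re-applied verbatim.
Unlike `match`, `search` isn't anchored — it looks for the pattern anywhere in the string.
The match spans [0:5] → 'cccc8'.
Captured: group 1 = 'c'.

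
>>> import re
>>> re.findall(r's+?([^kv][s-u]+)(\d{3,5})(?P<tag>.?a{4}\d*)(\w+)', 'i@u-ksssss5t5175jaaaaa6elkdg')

This matches one or more of a literal 's' (lazy); then any character except [kv], then one or more of a character in [s-u] (captured); then 3 to 5 of a digit (captured); then optionally any character, then exactly 4 of the literal 'a', then zero or more of a digit (captured as 'tag'); then one or more of a word character (captured).
Walking the string: at [5:28] match 'sssss5t5175jaaaaa6elkdg', groups = ('5t', '5175', 'jaaaa', 'a6elkdg').
4 groups means the one result is a tuple of 4 captured strings — 1 here.

[('5t', '5175', 'jaaaa', 'a6elkdg')]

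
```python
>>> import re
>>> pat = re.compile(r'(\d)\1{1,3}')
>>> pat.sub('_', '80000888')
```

A backreference is literal: `\1` must see the identical characters the first group matched.
Matches: at [1:5] → '0000'; at [5:8] → '888'.
Each match is replaced by '_'.

'8__'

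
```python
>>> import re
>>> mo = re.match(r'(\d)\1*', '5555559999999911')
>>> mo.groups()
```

('5',)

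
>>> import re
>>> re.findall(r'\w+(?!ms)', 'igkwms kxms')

['igkwms', 'kxms']

The negative lookahead/lookbehind blocks any match where the forbidden context is present.
Walking the string: at [0:6] → 'igkwms'; at [7:11] → 'kxms'.
With no groups in the pattern, `findall` gives back each whole match — 2 here.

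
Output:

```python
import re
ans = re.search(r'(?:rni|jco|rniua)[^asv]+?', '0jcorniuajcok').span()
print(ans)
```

(1, 5)

The match spans [1:5] → 'jcor'.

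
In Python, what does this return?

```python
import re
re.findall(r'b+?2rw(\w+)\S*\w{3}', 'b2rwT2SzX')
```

['T2']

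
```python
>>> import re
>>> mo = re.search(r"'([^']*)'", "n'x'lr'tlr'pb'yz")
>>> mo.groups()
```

The match spans [1:4] → "'x'".
Captured: group 1 = 'x'.

('x',)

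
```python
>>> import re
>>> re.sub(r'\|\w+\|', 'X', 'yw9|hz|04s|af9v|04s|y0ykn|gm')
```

'yw9X04sX04sXgm'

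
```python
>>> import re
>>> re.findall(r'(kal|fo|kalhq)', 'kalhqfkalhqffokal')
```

Alternation tries branches left to right and keeps the first one that lets the overall match succeed at that position.
Walking the string: at [0:3] match 'kal', group 1 = 'kal'; at [6:9] match 'kal', group 1 = 'kal'; at [12:14] match 'fo', group 1 = 'fo'; at [14:17] match 'kal', group 1 = 'kal'.
Because there's exactly one group, `findall` drops the full match and keeps group 1 from each hit.

['kal', 'kal', 'fo', 'kal']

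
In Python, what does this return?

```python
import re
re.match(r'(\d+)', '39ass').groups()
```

Pattern: one or more of a digit (captured).
With `match`, the pattern is implicitly anchored at the beginning.
The match spans [0:2] → '39'.
Captured: group 1 = '39'.

('39',)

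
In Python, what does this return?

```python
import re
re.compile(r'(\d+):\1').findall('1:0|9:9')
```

['9']

A backreference is literal: `\1` must see the identical characters the first group matched.
Scanning left to right: at [4:7] match '9:9', group 1 = '9'.
`findall` collects group 1 from the one match (1 total).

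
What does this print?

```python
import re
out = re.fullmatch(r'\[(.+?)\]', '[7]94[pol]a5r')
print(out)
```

`re.fullmatch` requires the pattern to consume the entire string.
Here there's no way to consume every character, so the call returns None.

None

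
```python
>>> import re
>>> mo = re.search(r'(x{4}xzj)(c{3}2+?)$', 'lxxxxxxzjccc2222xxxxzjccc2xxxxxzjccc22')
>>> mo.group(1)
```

The match spans [26:38] → 'xxxxxzjccc22'.
Captured: group 1 = 'xxxxxzj', group 2 = 'ccc22'.

'xxxxxzj'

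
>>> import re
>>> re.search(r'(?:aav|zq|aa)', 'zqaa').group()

'zq'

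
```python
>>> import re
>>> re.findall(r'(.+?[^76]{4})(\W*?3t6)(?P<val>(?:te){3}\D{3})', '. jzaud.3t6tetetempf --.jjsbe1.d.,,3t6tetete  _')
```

Because the quantifier is non-greedy, it stops expanding at the earliest point where the rest of the pattern can succeed.
Multiple groups make `findall` return tuples — one 3-tuple for each match.

[('. jzaud', '.3t6', 'tetetempf'), (' --.jjsbe1.d', '.,,3t6', 'tetete  _')]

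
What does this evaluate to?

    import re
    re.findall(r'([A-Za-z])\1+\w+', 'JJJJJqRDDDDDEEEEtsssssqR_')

['J']

`\1` is not a pattern — it's the concrete string captured by group 1, re-applied verbatim.
With a single group, `findall` returns only what that group captured — 1 item.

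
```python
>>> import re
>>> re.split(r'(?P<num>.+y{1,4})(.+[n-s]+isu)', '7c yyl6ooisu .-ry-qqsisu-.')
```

The group in the pattern means `split` returns the separators' captures alongside the pieces.

['', '7c yyl6ooisu .-ry', '-qqsisu', '-.']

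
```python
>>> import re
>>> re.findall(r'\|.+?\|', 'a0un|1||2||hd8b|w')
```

['|1|', '|2|', '|hd8b|']

`findall` yields the raw match text (3 of them) because the pattern has no groups.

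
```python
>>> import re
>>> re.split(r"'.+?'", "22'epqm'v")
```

['22', 'v']

Splitting on the pattern gives 2 pieces.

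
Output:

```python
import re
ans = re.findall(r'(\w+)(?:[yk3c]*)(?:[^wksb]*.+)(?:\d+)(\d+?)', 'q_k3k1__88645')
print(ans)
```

[('q_k3k1__88', '5')]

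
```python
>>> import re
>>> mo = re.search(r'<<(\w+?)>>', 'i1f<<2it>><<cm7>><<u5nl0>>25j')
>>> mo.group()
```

'<<2it>>'

`re.search` scans for the first position where the pattern succeeds.
The match spans [3:10] → '<<2it>>'.
Captured: group 1 = '2it'.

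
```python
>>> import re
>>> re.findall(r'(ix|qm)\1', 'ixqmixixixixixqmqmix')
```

['ix', 'ix', 'qm']

`\1` has to match the exact text group 1 already captured.
Scanning left to right: at [4:8] match 'ixix', group 1 = 'ix'; at [8:12] match 'ixix', group 1 = 'ix'; at [14:18] match 'qmqm', group 1 = 'qm'.
With a single group, `findall` returns only what that group captured — 3 items.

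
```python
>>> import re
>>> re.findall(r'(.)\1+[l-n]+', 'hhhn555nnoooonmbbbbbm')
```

After group 1 captures some text, `\1` only succeeds where that same text appears again.
Matches: at [0:4] match 'hhhn', group 1 = 'h'; at [4:9] match '555nn', group 1 = '5'; at [9:15] match 'oooonm', group 1 = 'o'; at [15:21] match 'bbbbbm', group 1 = 'b'.
`findall` collects group 1 from each match (4 total).

['h', '5', 'o', 'b']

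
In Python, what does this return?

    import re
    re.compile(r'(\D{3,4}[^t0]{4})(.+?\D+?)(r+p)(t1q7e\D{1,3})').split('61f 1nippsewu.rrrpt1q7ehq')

With a capturing group present, the delimiter's captured portion is kept in the result list.

['61f 1', 'nippsewu', '.r', 'rrp', 't1q7ehq', '']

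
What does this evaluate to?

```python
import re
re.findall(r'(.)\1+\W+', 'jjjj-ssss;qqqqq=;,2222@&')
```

A backreference is literal: `\1` must see the identical characters the first group matched.
One capturing group, so `findall` returns just the captured substring from each match — 4 in all.

['j', 's', 'q', '2']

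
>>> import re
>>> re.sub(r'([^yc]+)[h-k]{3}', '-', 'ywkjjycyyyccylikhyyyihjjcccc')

'y-ycyyyccy-yyy-cccc'

The pattern matches one or more of any character except [yc] (captured); then exactly 3 of a character in [h-k].
Matches: at [1:5] → 'wkjj'; at [13:17] → 'likh'; at [20:24] → 'ihjj'.
Every occurrence is swapped for '-'.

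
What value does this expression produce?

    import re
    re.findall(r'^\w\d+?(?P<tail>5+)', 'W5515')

Pattern: anchored at the start of the string; then a word character, then one or more of a digit (lazy); then one or more of a literal '5' (captured as 'tail').
Scanning left to right: at [0:3] match 'W55', group 1 = '5'.
One capturing group, so `findall` returns just the captured substring from the one match — 1 in all.

['5']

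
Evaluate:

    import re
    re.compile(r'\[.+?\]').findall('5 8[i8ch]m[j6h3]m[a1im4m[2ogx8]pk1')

A non-greedy quantifier consumes as few characters as it can — just enough that the remainder of the pattern still matches from where it stops; whatever follows it matches normally.
Matches: at [3:9] → '[i8ch]'; at [10:16] → '[j6h3]'; at [17:31] → '[a1im4m[2ogx8]'.
No capturing groups, so `findall` returns the 3 full match strings.

['[i8ch]', '[j6h3]', '[a1im4m[2ogx8]']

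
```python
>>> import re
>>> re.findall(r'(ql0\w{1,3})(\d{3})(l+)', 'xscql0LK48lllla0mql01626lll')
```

[('ql01', '626', 'lll')]

The pattern matches the literal 'ql0', then 1 to 3 of a word character (captured); then exactly 3 of a digit (captured); then one or more of a literal 'l' (captured).
Walking the string: at [17:27] match 'ql01626lll', groups = ('ql01', '626', 'lll').
Multiple groups make `findall` return tuples — one 3-tuple for the one match.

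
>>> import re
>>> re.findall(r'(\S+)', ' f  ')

['f']

One capturing group, so `findall` returns just the captured substring from the one match — 1 in all.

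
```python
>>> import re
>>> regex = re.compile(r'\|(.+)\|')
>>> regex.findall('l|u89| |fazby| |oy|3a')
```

['u89| |fazby| |oy']

One capturing group, so `findall` returns just the captured substring from the one match — 1 in all.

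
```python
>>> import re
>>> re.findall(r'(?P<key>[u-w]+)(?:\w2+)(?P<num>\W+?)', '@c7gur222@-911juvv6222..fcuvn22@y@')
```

The pattern matches one or more of a character in [u-w] (captured as 'key'); then a word character, then one or more of the literal '2' (non-capturing group); then one or more of a non-word character (lazy) (captured as 'num').
The `?` after the quantifier makes it lazy — it takes as little as possible before letting the rest of the pattern try.
Matches: at [4:10] match 'ur222@', groups = ('u', '@'); at [15:23] match 'uvv6222.', groups = ('uvv', '.'); at [26:32] match 'uvn22@', groups = ('uv', '@').
With 2 capturing groups, `findall` returns a 2-tuple per match.

[('u', '@'), ('uvv', '.'), ('uv', '@')]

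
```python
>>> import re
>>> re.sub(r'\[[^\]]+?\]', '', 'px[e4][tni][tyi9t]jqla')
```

Each match is replaced by ''.

'pxjqla'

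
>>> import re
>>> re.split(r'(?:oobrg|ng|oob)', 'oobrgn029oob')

['', 'n029', '']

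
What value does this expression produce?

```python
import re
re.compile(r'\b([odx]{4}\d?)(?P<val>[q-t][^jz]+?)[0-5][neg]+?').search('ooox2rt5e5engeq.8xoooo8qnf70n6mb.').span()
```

(0, 9)

Pattern: a word boundary (`\b`, zero-width); then exactly 4 of one of [odx], then optionally a digit (captured); then a character in [q-t], then one or more of any character except [jz] (lazy) (captured as 'val'); then a character in [0-5], then one or more of one of [neg] (lazy).
Because the quantifier is non-greedy, it stops expanding at the earliest point where the rest of the pattern can succeed.
`re.search` tries every starting position until one works.
The match spans [0:9] → 'ooox2rt5e'.
Captured: group 1 = 'ooox2', group 2 = 'rt'.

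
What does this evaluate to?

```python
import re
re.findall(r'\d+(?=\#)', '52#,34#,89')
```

['52', '34']

The positive lookaround only admits positions where the adjacent text matches; those characters stay outside the span.
Since nothing is captured, `findall` lists the 2 matched substrings directly.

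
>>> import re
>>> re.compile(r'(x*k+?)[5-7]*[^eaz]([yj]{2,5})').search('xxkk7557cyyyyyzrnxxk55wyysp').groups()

('xxkk', 'yyyyy')

The match spans [0:14] → 'xxkk7557cyyyyy'.
Captured: group 1 = 'xxkk', group 2 = 'yyyyy'.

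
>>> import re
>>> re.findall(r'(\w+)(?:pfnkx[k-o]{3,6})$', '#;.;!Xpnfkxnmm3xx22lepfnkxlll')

['Xpnfkxnmm3xx22le']

This matches one or more of a word character (captured); then the literal 'pfn', then the literal 'kx', then 3 to 6 of a character in [k-o] (non-capturing group); then anchored at the end.
Walking the string: at [5:29] match 'Xpnfkxnmm3xx22lepfnkxlll', group 1 = 'Xpnfkxnmm3xx22le'.
Because there's exactly one group, `findall` drops the full match and keeps group 1 from the one hit.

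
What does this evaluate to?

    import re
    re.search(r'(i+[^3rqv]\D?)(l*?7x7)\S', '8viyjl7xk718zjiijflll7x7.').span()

The match spans [14:25] → 'iijflll7x7.'.

(14, 25)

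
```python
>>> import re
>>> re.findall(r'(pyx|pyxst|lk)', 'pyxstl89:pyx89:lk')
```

The regex engine tests alternatives in the order written; an earlier branch that matches wins even if a later one would match more.
Walking the string: at [0:3] match 'pyx', group 1 = 'pyx'; at [9:12] match 'pyx', group 1 = 'pyx'; at [15:17] match 'lk', group 1 = 'lk'.
One capturing group, so `findall` returns just the captured substring from each match — 3 in all.

['pyx', 'pyx', 'lk']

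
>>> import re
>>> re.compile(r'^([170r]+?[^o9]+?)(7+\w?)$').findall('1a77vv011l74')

This matches anchored at the start of the string; then one or more of one of [170r] (lazy), then one or more of any character except [o9] (lazy) (captured); then one or more of a literal '7', then optionally a word character (captured); then anchored at the end.
Walking the string: at [0:12] match '1a77vv011l74', groups = ('1a77vv011l', '74').
`findall` packs the 2 group values into a tuple for every match.

[('1a77vv011l', '74')]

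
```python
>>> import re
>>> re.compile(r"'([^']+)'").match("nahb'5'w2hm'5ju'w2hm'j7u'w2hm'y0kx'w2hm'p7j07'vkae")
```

With `match`, the pattern is implicitly anchored at the beginning.
Here the string doesn't start with a match, so the call returns None.

None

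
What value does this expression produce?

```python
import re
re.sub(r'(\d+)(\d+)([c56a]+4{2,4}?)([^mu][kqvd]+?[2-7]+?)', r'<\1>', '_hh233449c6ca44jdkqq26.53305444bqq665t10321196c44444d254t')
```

'_hh<23344>6.<533>65t<1032119>54t'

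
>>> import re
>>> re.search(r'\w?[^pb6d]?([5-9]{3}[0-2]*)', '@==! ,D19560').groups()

The pattern matches optionally a word character, then optionally any character except [pb6d]; then exactly 3 of a character in [5-9], then zero or more of a character in [0-2] (captured).
`re.search` tries every starting position until one works.
The match spans [6:12] → 'D19560'.
Captured: group 1 = '9560'.

('9560',)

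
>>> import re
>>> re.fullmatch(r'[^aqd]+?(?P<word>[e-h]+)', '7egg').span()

(0, 4)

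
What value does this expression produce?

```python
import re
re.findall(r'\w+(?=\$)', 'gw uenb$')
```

['uenb']

The lookaround is zero-width — it requires the adjacent text to match without consuming it, so the asserted text isn't part of the match.
With no groups in the pattern, `findall` gives back each whole match — 1 here.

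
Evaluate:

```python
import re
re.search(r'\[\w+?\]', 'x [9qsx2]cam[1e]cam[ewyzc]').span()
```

Unlike `match`, `search` isn't anchored — it looks for the pattern anywhere in the string.
The match spans [2:9] → '[9qsx2]'.

(2, 9)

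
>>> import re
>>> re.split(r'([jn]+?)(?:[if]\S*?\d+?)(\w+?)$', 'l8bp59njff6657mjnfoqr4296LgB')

['l8bp59', 'nj', '657mjnfoqr4296LgB', '']

Pattern: one or more of one of [jn] (lazy) (captured); then one of [if], then zero or more of a non-whitespace character (lazy), then one or more of a digit (lazy) (non-capturing group); then one or more of a word character (lazy) (captured); then anchored at the end.
The `?` after the quantifier makes it lazy — it takes as little as possible before letting the rest of the pattern try.
Matches to split on: at [6:28] → 'njff6657mjnfoqr4296LgB'.
`re.split` interleaves the captured-group text with the surrounding fragments.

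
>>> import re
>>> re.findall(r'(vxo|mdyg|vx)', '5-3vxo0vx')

['vxo', 'vx']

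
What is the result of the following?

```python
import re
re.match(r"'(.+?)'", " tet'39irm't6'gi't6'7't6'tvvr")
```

`re.match` won't scan ahead — the pattern has to work from the very first character.
Here the string doesn't start with a match, so the call returns None.

None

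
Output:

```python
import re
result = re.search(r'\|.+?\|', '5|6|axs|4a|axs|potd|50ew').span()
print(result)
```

The match spans [1:4] → '|6|'.

(1, 4)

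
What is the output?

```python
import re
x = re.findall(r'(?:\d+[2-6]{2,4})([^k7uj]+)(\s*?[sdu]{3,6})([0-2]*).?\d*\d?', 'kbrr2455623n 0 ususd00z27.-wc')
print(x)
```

This matches one or more of a digit, then 2 to 4 of a character in [2-6] (non-capturing group); then one or more of any character except [k7uj] (captured); then zero or more of whitespace (lazy), then 3 to 6 of one of [sdu] (captured); then zero or more of a character in [0-2] (captured); then optionally any character, then zero or more of a digit, then optionally a digit.
Matches: at [4:25] match '2455623n 0 ususd00z27', groups = ('n 0 ', 'ususd', '00').
`findall` packs the 3 group values into a tuple for every match.

[('n 0 ', 'ususd', '00')]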